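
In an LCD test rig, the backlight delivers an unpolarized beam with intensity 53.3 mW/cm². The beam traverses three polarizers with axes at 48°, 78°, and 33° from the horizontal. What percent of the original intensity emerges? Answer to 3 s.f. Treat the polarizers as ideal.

≈ 18.8%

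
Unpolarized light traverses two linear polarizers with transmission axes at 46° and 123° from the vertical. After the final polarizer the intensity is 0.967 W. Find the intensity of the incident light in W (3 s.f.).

I₀ ≈ 38.2 W

Unpolarized light through the first polarizer → I₁ = ½ I₀, now polarized at 46°.
I₂ = I₁ cos²(123° − 46°) = 0.5 I₀ · cos²(77°) = 0.0253 I₀.
So 0.967 W = 0.0253 I₀, giving I₀ = 0.967/0.0253 = 38.22 W.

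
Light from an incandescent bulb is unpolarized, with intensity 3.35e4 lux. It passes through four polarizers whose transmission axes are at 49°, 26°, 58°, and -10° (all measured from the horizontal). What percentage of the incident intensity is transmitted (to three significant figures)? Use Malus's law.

≈ 4.28%

Unpolarized light through the first polarizer → I₁ = 3.35e4 lux/2 = 1.675e+04 lux, polarized at 49°.
I₂ = I₁ · cos²(23°) = 1.675e+04 · 0.8473 = 1.419e+04 lux.
I₃ = I₂ · cos²(32°) = 1.419e+04 · 0.7192 = 1.021e+04 lux.
I₄ = I₃ · cos²(68°) = 1.021e+04 · 0.1403 = 1432 lux.
That is 4.276% of the incident intensity.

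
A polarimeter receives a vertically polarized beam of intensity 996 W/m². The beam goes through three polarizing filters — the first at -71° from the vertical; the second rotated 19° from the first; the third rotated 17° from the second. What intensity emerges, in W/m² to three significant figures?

I₁ = 996 W/m² · cos²(71°) = 105.6 W/m².
I₂ = I₁ · cos²(19°) = 105.6 · 0.894 = 94.38 W/m².
I₃ = I₂ · cos²(17°) = 94.38 · 0.9145 = 86.31 W/m².

I ≈ 86.3 W/m²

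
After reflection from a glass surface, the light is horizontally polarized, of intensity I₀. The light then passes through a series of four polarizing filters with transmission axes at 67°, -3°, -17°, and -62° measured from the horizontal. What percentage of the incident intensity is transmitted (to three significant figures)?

≈ 0.841%

I₁ = I₀ cos²(67° − 0°) = I₀ cos²(67°) = 0.1527 I₀.
I₂ = I₁ cos²(-3° − 67°) = 0.1527 I₀ · cos²(70°) = 0.01786 I₀.
I₃ = I₂ cos²(-17° + 3°) = 0.01786 I₀ · cos²(14°) = 0.01681 I₀.
I₄ = I₃ cos²(-62° + 17°) = 0.01681 I₀ · cos²(45°) = 0.008407 I₀.
That is 0.8407% of the incident intensity.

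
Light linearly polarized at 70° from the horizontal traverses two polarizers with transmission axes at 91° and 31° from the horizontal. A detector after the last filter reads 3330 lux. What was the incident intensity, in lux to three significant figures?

I₀ ≈ 1.53e4 lux

I₁ = I₀ cos²(91° − 70°) = I₀ cos²(21°) = 0.8716 I₀.
I₂ = I₁ cos²(31° − 91°) = 0.8716 I₀ · cos²(60°) = 0.2179 I₀.
So 3330 lux = 0.2179 I₀, giving I₀ = 3330/0.2179 = 1.528e+04 lux.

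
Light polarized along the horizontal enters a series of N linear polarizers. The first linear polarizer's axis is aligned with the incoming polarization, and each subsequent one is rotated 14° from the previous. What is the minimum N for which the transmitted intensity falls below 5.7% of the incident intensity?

N = 49

First polarizer is aligned with the polarization: full transmission.
Each further stage multiplies by cos²(14°) = 0.9415.
After N polarizers: T = 0.9415^(N−1). Require T < 0.057 ⇒ N−1 > ln(0.057)/ln(0.9415) = 47.50, so N−1 ≥ 48 and N = 49.
Check: N=49 gives T = 0.05531 < 0.057; N=48 gives T = 0.05875.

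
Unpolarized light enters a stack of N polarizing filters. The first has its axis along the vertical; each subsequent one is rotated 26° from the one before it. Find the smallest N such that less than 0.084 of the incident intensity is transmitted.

First polarizer halves the unpolarized light: factor 1/2.
Each further stage multiplies by cos²(26°) = 0.8078.
After N polarizers: T = 0.5·0.8078^(N−1). Require T < 0.084 ⇒ N−1 > ln(0.084/0.5)/ln(0.8078) = 8.36, so N−1 ≥ 9 and N = 10.
Check: N=10 gives T = 0.07326 < 0.084; N=9 gives T = 0.09068.

N = 10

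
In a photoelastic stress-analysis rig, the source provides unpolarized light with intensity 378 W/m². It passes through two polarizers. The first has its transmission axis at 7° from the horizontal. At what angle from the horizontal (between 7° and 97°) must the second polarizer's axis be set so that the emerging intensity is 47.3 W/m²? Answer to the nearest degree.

θ ≈ 67°

Unpolarized light through the first polarizer → I₁ = ½ I₀, now polarized at 7°.
Target fraction: 47.3 / 378 W/m² = 0.1251 of I₀.
Need I₂/I₀ = 0.1251, so cos²(θ − 7°) = 0.1251 / 0.5 = 0.2503.
θ − 7° = arccos(√0.2503) = 60.0°, giving θ ≈ 7 + 60.0 = 67.0°.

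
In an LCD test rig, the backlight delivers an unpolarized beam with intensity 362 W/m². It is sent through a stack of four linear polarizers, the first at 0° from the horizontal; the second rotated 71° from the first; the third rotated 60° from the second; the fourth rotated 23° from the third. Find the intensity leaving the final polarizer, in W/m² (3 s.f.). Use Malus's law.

I ≈ 4.06 W/m²

Unpolarized light through the first polarizer → I₁ = 362 W/m²/2 = 181 W/m², polarized at 0°.
I₂ = I₁ · cos²(71°) = 181 · 0.106 = 19.19 W/m².
I₃ = I₂ · cos²(60°) = 19.19 · 0.25 = 4.796 W/m².
I₄ = I₃ · cos²(23°) = 4.796 · 0.8473 = 4.064 W/m².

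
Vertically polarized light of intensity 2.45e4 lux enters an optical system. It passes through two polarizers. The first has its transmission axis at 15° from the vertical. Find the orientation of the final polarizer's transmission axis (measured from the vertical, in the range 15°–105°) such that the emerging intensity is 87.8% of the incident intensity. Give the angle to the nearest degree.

I₁ = I₀ cos²(15° − 0°) = I₀ cos²(15°) = 0.933 I₀.
Need I₂/I₀ = 0.878, so cos²(θ − 15°) = 0.878 / 0.933 = 0.941.
θ − 15° = arccos(√0.941) = 14.1°, giving θ ≈ 15 + 14.1 = 29.1°.

θ ≈ 29°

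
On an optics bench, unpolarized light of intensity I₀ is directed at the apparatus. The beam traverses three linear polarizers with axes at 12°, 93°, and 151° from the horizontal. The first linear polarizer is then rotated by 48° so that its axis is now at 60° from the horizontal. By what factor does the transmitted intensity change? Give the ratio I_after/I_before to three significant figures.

I_new/I_old ≈ 28.7

Before rotation:
Unpolarized light through the first polarizer → I₁ = ½ I₀, now polarized at 12°.
I₂ = I₁ cos²(93° − 12°) = 0.5 I₀ · cos²(81°) = 0.01224 I₀.
I₃ = I₂ cos²(151° − 93°) = 0.01224 I₀ · cos²(58°) = 0.003436 I₀.
After rotation:
Unpolarized light through the first polarizer → I₁ = ½ I₀, now polarized at 60°.
I₂ = I₁ cos²(93° − 60°) = 0.5 I₀ · cos²(33°) = 0.3517 I₀.
I₃ = I₂ cos²(151° − 93°) = 0.3517 I₀ · cos²(58°) = 0.09876 I₀.
Ratio = 0.09876 / 0.003436 = 28.74.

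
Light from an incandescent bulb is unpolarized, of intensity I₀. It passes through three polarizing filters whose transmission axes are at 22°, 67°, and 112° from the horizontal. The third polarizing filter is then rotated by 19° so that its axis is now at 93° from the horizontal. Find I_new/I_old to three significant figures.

Before rotation:
Unpolarized light through the first polarizer → I₁ = ½ I₀, now polarized at 22°.
I₂ = I₁ cos²(67° − 22°) = 0.5 I₀ · cos²(45°) = 0.25 I₀.
I₃ = I₂ cos²(112° − 67°) = 0.25 I₀ · cos²(45°) = 0.125 I₀.
After rotation:
Unpolarized light through the first polarizer → I₁ = ½ I₀, now polarized at 22°.
I₂ = I₁ cos²(67° − 22°) = 0.5 I₀ · cos²(45°) = 0.25 I₀.
I₃ = I₂ cos²(93° − 67°) = 0.25 I₀ · cos²(26°) = 0.202 I₀.
Ratio = 0.202 / 0.125 = 1.616.

I_new/I_old ≈ 1.62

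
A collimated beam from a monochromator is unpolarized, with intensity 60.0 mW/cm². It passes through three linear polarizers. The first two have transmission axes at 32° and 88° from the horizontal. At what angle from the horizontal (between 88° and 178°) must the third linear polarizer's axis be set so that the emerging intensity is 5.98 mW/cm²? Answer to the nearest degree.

Unpolarized light through the first polarizer → I₁ = ½ I₀, now polarized at 32°.
I₂ = I₁ cos²(88° − 32°) = 0.5 I₀ · cos²(56°) = 0.1563 I₀.
Target fraction: 5.98 / 60.0 mW/cm² = 0.09967 of I₀.
Need I₃/I₀ = 0.09967, so cos²(θ − 88°) = 0.09967 / 0.1563 = 0.6375.
θ − 88° = arccos(√0.6375) = 37.0°, giving θ ≈ 88 + 37.0 = 125.0°.

θ ≈ 125°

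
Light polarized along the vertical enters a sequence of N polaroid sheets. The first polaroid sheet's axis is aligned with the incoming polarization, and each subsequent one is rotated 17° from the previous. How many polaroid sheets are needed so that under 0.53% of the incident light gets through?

First polarizer is aligned with the polarization: full transmission.
Each further stage multiplies by cos²(17°) = 0.9145.
After N polarizers: T = 0.9145^(N−1). Require T < 0.0053 ⇒ N−1 > ln(0.0053)/ln(0.9145) = 58.64, so N−1 ≥ 59 and N = 60.
Check: N=60 gives T = 0.005133 < 0.0053; N=59 gives T = 0.005613.

N = 60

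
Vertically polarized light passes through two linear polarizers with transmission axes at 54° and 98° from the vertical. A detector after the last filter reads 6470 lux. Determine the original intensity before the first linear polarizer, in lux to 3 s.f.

I₀ ≈ 3.62e4 lux

I₁ = I₀ cos²(54° − 0°) = I₀ cos²(54°) = 0.3455 I₀.
I₂ = I₁ cos²(98° − 54°) = 0.3455 I₀ · cos²(44°) = 0.1788 I₀.
So 6470 lux = 0.1788 I₀, giving I₀ = 6470/0.1788 = 3.619e+04 lux.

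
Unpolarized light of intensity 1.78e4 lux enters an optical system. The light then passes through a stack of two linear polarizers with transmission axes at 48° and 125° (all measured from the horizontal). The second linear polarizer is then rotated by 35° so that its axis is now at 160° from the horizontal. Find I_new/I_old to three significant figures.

I_new/I_old ≈ 2.77

Before rotation:
Unpolarized light through the first polarizer → I₁ = ½ I₀, now polarized at 48°.
I₂ = I₁ cos²(125° − 48°) = 0.5 I₀ · cos²(77°) = 0.0253 I₀.
After rotation:
Unpolarized light through the first polarizer → I₁ = ½ I₀, now polarized at 48°.
Angle between axes 1 and 2: 68°. I₂ = 0.5 I₀ · cos²(68°) = 0.07017 I₀.
Ratio = 0.07017 / 0.0253 = 2.773.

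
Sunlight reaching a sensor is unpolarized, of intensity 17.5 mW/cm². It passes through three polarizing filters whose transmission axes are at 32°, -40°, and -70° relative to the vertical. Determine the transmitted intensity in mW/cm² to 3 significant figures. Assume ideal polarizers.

I ≈ 0.627 mW/cm²

Unpolarized light through the first polarizer → I₁ = 17.5 mW/cm²/2 = 8.75 mW/cm², polarized at 32°.
I₂ = I₁ · cos²(72°) = 8.75 · 0.09549 = 0.8356 mW/cm².
I₃ = I₂ · cos²(30°) = 0.8356 · 0.75 = 0.6267 mW/cm².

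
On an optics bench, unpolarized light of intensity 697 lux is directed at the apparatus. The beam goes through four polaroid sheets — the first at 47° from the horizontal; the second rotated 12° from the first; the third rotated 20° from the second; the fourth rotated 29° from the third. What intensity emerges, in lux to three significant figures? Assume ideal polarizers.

I ≈ 225 lux

Unpolarized light through the first polarizer → I₁ = 697 lux/2 = 348.5 lux, polarized at 47°.
I₂ = I₁ · cos²(12°) = 348.5 · 0.9568 = 333.4 lux.
I₃ = I₂ · cos²(20°) = 333.4 · 0.883 = 294.4 lux.
I₄ = I₃ · cos²(29°) = 294.4 · 0.765 = 225.2 lux.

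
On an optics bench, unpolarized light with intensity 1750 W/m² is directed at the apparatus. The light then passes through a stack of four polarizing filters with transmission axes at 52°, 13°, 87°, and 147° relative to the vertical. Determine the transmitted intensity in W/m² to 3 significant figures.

I ≈ 10.0 W/m²

Unpolarized light through the first polarizer → I₁ = 1750 W/m²/2 = 875 W/m², polarized at 52°.
I₂ = I₁ · cos²(39°) = 875 · 0.604 = 528.5 W/m².
I₃ = I₂ · cos²(74°) = 528.5 · 0.07598 = 40.15 W/m².
I₄ = I₃ · cos²(60°) = 40.15 · 0.25 = 10.04 W/m².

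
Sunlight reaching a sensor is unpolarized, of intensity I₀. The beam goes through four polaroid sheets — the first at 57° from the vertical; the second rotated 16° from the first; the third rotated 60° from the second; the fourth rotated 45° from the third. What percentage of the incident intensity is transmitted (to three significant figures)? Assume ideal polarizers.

≈ 5.78%

Unpolarized light through the first polarizer → I₁ = ½ I₀, now polarized at 57°.
I₂ = I₁ cos²(16°) = 0.5 · 0.924 I₀ = 0.462 I₀.
I₃ = I₂ cos²(60°) = 0.462 · 0.25 I₀ = 0.1155 I₀.
I₄ = I₃ cos²(45°) = 0.1155 · 0.5 I₀ = 0.05775 I₀.
That is 5.775% of the incident intensity.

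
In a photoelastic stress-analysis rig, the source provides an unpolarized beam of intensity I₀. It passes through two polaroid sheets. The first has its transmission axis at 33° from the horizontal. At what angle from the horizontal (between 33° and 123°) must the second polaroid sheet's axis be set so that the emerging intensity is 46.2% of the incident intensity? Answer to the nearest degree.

θ ≈ 49°

Unpolarized light through the first polarizer → I₁ = ½ I₀, now polarized at 33°.
Need I₂/I₀ = 0.462, so cos²(θ − 33°) = 0.462 / 0.5 = 0.924.
θ − 33° = arccos(√0.924) = 16.0°, giving θ ≈ 33 + 16.0 = 49.0°.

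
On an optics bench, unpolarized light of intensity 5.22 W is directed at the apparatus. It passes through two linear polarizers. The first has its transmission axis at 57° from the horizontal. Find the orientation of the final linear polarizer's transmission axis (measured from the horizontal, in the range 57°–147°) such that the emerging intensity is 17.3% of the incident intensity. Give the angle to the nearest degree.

θ ≈ 111°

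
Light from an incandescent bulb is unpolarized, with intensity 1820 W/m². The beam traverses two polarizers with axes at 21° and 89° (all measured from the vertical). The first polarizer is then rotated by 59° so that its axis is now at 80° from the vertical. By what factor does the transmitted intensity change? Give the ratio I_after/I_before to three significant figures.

I_new/I_old ≈ 6.95

Before rotation:
Unpolarized light through the first polarizer → I₁ = ½ I₀, now polarized at 21°.
I₂ = I₁ cos²(89° − 21°) = 0.5 I₀ · cos²(68°) = 0.07017 I₀.
After rotation:
Unpolarized light through the first polarizer → I₁ = ½ I₀, now polarized at 80°.
I₂ = I₁ cos²(89° − 80°) = 0.5 I₀ · cos²(9°) = 0.4878 I₀.
Ratio = 0.4878 / 0.07017 = 6.952.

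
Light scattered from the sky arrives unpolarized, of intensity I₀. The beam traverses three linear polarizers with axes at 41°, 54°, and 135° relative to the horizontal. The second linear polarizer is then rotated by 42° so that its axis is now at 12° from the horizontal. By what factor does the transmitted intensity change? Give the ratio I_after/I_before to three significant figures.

Before rotation:
Unpolarized light through the first polarizer → I₁ = ½ I₀, now polarized at 41°.
I₂ = I₁ cos²(54° − 41°) = 0.5 I₀ · cos²(13°) = 0.4747 I₀.
I₃ = I₂ cos²(135° − 54°) = 0.4747 I₀ · cos²(81°) = 0.01162 I₀.
After rotation:
Unpolarized light through the first polarizer → I₁ = ½ I₀, now polarized at 41°.
I₂ = I₁ cos²(12° − 41°) = 0.5 I₀ · cos²(29°) = 0.3825 I₀.
Angle between axes 2 and 3: 57°. I₃ = 0.3825 I₀ · cos²(57°) = 0.1135 I₀.
Ratio = 0.1135 / 0.01162 = 9.767.

I_new/I_old ≈ 9.77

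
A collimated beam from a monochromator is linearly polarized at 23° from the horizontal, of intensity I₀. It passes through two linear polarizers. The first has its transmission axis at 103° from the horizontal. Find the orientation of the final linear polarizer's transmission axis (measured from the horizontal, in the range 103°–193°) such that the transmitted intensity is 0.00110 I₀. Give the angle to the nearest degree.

θ ≈ 182°

I₁ = I₀ cos²(103° − 23°) = I₀ cos²(80°) = 0.03015 I₀.
Need I₂/I₀ = 0.0011, so cos²(θ − 103°) = 0.0011 / 0.03015 = 0.03648.
θ − 103° = arccos(√0.03648) = 79.0°, giving θ ≈ 103 + 79.0 = 182.0°.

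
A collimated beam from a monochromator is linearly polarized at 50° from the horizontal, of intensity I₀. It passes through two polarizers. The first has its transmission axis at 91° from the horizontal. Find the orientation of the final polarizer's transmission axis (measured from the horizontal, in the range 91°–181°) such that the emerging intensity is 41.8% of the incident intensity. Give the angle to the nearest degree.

I₁ = I₀ cos²(91° − 50°) = I₀ cos²(41°) = 0.5696 I₀.
Need I₂/I₀ = 0.418, so cos²(θ − 91°) = 0.418 / 0.5696 = 0.7339.
θ − 91° = arccos(√0.7339) = 31.1°, giving θ ≈ 91 + 31.1 = 122.1°.

θ ≈ 122°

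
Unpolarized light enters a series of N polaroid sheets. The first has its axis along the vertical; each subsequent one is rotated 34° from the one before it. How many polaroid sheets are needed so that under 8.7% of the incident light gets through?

First polarizer halves the unpolarized light: factor 1/2.
Each further stage multiplies by cos²(34°) = 0.6873.
After N polarizers: T = 0.5·0.6873^(N−1). Require T < 0.087 ⇒ N−1 > ln(0.087/0.5)/ln(0.6873) = 4.66, so N−1 ≥ 5 and N = 6.
Check: N=6 gives T = 0.07669 < 0.087; N=5 gives T = 0.1116.

N = 6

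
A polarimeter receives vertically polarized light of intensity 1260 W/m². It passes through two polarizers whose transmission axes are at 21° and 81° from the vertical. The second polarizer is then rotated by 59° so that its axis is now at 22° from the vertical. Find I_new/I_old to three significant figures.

Before rotation:
I₁ = I₀ cos²(21° − 0°) = I₀ cos²(21°) = 0.8716 I₀.
I₂ = I₁ cos²(81° − 21°) = 0.8716 I₀ · cos²(60°) = 0.2179 I₀.
After rotation:
I₁ = I₀ cos²(21° − 0°) = I₀ cos²(21°) = 0.8716 I₀.
I₂ = I₁ cos²(22° − 21°) = 0.8716 I₀ · cos²(1°) = 0.8713 I₀.
Ratio = 0.8713 / 0.2179 = 3.999.

I_new/I_old ≈ 4.00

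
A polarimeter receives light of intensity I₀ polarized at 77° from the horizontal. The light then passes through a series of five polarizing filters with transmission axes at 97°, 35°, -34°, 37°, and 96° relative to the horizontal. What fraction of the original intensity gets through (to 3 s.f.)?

≈ 0.000703 I₀

I₁ = I₀ cos²(97° − 77°) = I₀ cos²(20°) = 0.883 I₀.
I₂ = I₁ cos²(35° − 97°) = 0.883 I₀ · cos²(62°) = 0.1946 I₀.
I₃ = I₂ cos²(-34° − 35°) = 0.1946 I₀ · cos²(69°) = 0.02499 I₀.
I₄ = I₃ cos²(37° + 34°) = 0.02499 I₀ · cos²(71°) = 0.002649 I₀.
I₅ = I₄ cos²(96° − 37°) = 0.002649 I₀ · cos²(59°) = 0.0007028 I₀.
Transmitted fraction = 0.0007028.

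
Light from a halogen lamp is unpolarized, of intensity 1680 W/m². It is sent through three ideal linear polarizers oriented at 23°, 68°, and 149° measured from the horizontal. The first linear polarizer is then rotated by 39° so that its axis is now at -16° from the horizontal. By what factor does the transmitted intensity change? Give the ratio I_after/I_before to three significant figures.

I_new/I_old ≈ 0.0219

Before rotation:
Unpolarized light through the first polarizer → I₁ = ½ I₀, now polarized at 23°.
I₂ = I₁ cos²(68° − 23°) = 0.5 I₀ · cos²(45°) = 0.25 I₀.
I₃ = I₂ cos²(149° − 68°) = 0.25 I₀ · cos²(81°) = 0.006118 I₀.
After rotation:
Unpolarized light through the first polarizer → I₁ = ½ I₀, now polarized at -16°.
I₂ = I₁ cos²(68° + 16°) = 0.5 I₀ · cos²(84°) = 0.005463 I₀.
I₃ = I₂ cos²(149° − 68°) = 0.005463 I₀ · cos²(81°) = 0.0001337 I₀.
Ratio = 0.0001337 / 0.006118 = 0.02185.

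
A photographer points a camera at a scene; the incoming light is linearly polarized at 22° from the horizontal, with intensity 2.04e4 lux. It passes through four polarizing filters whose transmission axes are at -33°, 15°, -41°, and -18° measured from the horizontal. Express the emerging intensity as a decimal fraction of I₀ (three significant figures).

I/I₀ ≈ 0.0390

I₁ = 2.04e4 lux · cos²(55°) = 6711 lux.
I₂ = I₁ · cos²(48°) = 6711 · 0.4477 = 3005 lux.
I₃ = I₂ · cos²(56°) = 3005 · 0.3127 = 939.6 lux.
I₄ = I₃ · cos²(23°) = 939.6 · 0.8473 = 796.2 lux.
Transmitted fraction = 0.03903.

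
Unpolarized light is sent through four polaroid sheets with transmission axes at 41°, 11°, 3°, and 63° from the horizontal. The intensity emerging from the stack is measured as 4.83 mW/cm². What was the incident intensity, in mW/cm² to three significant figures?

I₀ ≈ 52.5 mW/cm²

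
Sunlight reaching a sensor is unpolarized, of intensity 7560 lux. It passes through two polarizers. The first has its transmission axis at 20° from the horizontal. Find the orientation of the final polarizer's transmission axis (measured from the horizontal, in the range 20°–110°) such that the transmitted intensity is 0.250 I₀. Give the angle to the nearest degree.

θ ≈ 65°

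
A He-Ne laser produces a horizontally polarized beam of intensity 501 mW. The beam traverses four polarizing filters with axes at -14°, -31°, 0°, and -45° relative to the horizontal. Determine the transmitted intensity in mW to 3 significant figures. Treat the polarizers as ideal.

I ≈ 158 mW

I₁ = 501 mW · cos²(14°) = 471.7 mW.
I₂ = I₁ · cos²(17°) = 471.7 · 0.9145 = 431.4 mW.
I₃ = I₂ · cos²(31°) = 431.4 · 0.7347 = 316.9 mW.
I₄ = I₃ · cos²(45°) = 316.9 · 0.5 = 158.5 mW.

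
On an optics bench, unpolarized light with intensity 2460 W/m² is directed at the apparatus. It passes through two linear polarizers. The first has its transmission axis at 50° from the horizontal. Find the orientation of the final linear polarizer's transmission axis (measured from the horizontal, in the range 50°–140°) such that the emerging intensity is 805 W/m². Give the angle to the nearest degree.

Unpolarized light through the first polarizer → I₁ = ½ I₀, now polarized at 50°.
Target fraction: 805 / 2460 W/m² = 0.3272 of I₀.
Need I₂/I₀ = 0.3272, so cos²(θ − 50°) = 0.3272 / 0.5 = 0.6545.
θ − 50° = arccos(√0.6545) = 36.0°, giving θ ≈ 50 + 36.0 = 86.0°.

θ ≈ 86°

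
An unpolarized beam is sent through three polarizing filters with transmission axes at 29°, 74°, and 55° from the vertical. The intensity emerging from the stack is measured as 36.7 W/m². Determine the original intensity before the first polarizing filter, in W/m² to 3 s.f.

Unpolarized light through the first polarizer → I₁ = ½ I₀, now polarized at 29°.
I₂ = I₁ cos²(74° − 29°) = 0.5 I₀ · cos²(45°) = 0.25 I₀.
I₃ = I₂ cos²(55° − 74°) = 0.25 I₀ · cos²(19°) = 0.2235 I₀.
So 36.7 W/m² = 0.2235 I₀, giving I₀ = 36.7/0.2235 = 164.2 W/m².

I₀ ≈ 164 W/m²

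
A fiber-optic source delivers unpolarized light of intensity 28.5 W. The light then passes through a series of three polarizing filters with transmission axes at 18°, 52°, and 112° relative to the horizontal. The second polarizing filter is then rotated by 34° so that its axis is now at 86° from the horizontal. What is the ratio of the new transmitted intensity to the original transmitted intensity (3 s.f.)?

Before rotation:
Unpolarized light through the first polarizer → I₁ = ½ I₀, now polarized at 18°.
I₂ = I₁ cos²(52° − 18°) = 0.5 I₀ · cos²(34°) = 0.3437 I₀.
I₃ = I₂ cos²(112° − 52°) = 0.3437 I₀ · cos²(60°) = 0.08591 I₀.
After rotation:
Unpolarized light through the first polarizer → I₁ = ½ I₀, now polarized at 18°.
I₂ = I₁ cos²(86° − 18°) = 0.5 I₀ · cos²(68°) = 0.07017 I₀.
I₃ = I₂ cos²(112° − 86°) = 0.07017 I₀ · cos²(26°) = 0.05668 I₀.
Ratio = 0.05668 / 0.08591 = 0.6598.

I_new/I_old ≈ 0.660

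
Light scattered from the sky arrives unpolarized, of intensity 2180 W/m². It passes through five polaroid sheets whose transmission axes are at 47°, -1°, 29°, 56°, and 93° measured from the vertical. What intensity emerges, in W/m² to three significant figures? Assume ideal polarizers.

I ≈ 185 W/m²

Unpolarized light through the first polarizer → I₁ = 2180 W/m²/2 = 1090 W/m², polarized at 47°.
I₂ = I₁ · cos²(48°) = 1090 · 0.4477 = 488 W/m².
I₃ = I₂ · cos²(30°) = 488 · 0.75 = 366 W/m².
I₄ = I₃ · cos²(27°) = 366 · 0.7939 = 290.6 W/m².
I₅ = I₄ · cos²(37°) = 290.6 · 0.6378 = 185.3 W/m².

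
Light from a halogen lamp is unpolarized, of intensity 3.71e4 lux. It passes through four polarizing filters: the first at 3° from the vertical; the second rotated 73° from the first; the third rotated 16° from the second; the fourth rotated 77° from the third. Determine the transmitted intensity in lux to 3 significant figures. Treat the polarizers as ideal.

Unpolarized light through the first polarizer → I₁ = 3.71e4 lux/2 = 1.855e+04 lux, polarized at 3°.
I₂ = I₁ · cos²(73°) = 1.855e+04 · 0.08548 = 1586 lux.
I₃ = I₂ · cos²(16°) = 1586 · 0.924 = 1465 lux.
I₄ = I₃ · cos²(77°) = 1465 · 0.0506 = 74.14 lux.

I ≈ 74.1 lux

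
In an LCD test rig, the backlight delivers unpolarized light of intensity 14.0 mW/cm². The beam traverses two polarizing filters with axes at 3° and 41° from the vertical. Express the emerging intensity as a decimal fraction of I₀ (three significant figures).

I/I₀ ≈ 0.310

Unpolarized light through the first polarizer → I₁ = 14.0 mW/cm²/2 = 7 mW/cm², polarized at 3°.
I₂ = I₁ · cos²(38°) = 7 · 0.621 = 4.347 mW/cm².
Transmitted fraction = 0.3105.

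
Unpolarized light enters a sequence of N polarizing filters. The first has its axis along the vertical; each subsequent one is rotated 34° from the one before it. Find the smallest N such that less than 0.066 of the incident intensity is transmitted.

First polarizer halves the unpolarized light: factor 1/2.
Each further stage multiplies by cos²(34°) = 0.6873.
After N polarizers: T = 0.5·0.6873^(N−1). Require T < 0.066 ⇒ N−1 > ln(0.066/0.5)/ln(0.6873) = 5.40, so N−1 ≥ 6 and N = 7.
Check: N=7 gives T = 0.05271 < 0.066; N=6 gives T = 0.07669.

N = 7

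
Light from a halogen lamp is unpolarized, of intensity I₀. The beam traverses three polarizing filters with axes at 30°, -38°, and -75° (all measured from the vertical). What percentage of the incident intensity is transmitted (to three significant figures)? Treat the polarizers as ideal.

Unpolarized light through the first polarizer → I₁ = ½ I₀, now polarized at 30°.
I₂ = I₁ cos²(-38° − 30°) = 0.5 I₀ · cos²(68°) = 0.07017 I₀.
I₃ = I₂ cos²(-75° + 38°) = 0.07017 I₀ · cos²(37°) = 0.04475 I₀.
That is 4.475% of the incident intensity.

≈ 4.48%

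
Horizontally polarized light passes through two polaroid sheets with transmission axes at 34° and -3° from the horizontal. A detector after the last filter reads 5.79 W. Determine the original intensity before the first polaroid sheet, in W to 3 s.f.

I₀ ≈ 13.2 W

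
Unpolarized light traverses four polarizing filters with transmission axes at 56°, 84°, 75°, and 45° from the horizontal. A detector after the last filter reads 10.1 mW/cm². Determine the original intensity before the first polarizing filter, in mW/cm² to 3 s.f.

I₀ ≈ 35.4 mW/cm²

Unpolarized light through the first polarizer → I₁ = ½ I₀, now polarized at 56°.
I₂ = I₁ cos²(84° − 56°) = 0.5 I₀ · cos²(28°) = 0.3898 I₀.
I₃ = I₂ cos²(75° − 84°) = 0.3898 I₀ · cos²(9°) = 0.3803 I₀.
I₄ = I₃ cos²(45° − 75°) = 0.3803 I₀ · cos²(30°) = 0.2852 I₀.
So 10.1 mW/cm² = 0.2852 I₀, giving I₀ = 10.1/0.2852 = 35.41 mW/cm².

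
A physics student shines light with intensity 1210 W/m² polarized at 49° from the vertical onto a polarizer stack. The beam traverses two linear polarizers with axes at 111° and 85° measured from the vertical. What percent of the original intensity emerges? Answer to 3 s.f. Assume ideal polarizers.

≈ 17.8%

By Malus's law, I₁ = 1210 W/m² · cos²(62°) = 266.7 W/m².
I₂ = I₁ · cos²(26°) = 266.7 · 0.8078 = 215.4 W/m².
That is 17.8% of the incident intensity.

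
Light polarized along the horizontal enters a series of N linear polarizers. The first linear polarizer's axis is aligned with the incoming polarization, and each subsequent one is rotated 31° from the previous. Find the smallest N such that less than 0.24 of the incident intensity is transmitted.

N = 6

First polarizer is aligned with the polarization: full transmission.
Each further stage multiplies by cos²(31°) = 0.7347.
After N polarizers: T = 0.7347^(N−1). Require T < 0.24 ⇒ N−1 > ln(0.24)/ln(0.7347) = 4.63, so N−1 ≥ 5 and N = 6.
Check: N=6 gives T = 0.2141 < 0.24; N=5 gives T = 0.2914.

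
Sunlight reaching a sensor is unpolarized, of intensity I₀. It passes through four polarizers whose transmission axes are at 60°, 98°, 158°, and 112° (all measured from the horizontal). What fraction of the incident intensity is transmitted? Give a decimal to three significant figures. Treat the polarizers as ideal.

≈ 0.0375 I₀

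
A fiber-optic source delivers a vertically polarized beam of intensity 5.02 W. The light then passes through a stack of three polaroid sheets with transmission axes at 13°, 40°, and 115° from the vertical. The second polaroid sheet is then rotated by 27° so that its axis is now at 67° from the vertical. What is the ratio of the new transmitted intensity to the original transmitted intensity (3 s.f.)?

I_new/I_old ≈ 2.91

Before rotation:
I₁ = I₀ cos²(13° − 0°) = I₀ cos²(13°) = 0.9494 I₀.
I₂ = I₁ cos²(40° − 13°) = 0.9494 I₀ · cos²(27°) = 0.7537 I₀.
I₃ = I₂ cos²(115° − 40°) = 0.7537 I₀ · cos²(75°) = 0.05049 I₀.
After rotation:
I₁ = I₀ cos²(13° − 0°) = I₀ cos²(13°) = 0.9494 I₀.
I₂ = I₁ cos²(67° − 13°) = 0.9494 I₀ · cos²(54°) = 0.328 I₀.
I₃ = I₂ cos²(115° − 67°) = 0.328 I₀ · cos²(48°) = 0.1469 I₀.
Ratio = 0.1469 / 0.05049 = 2.909.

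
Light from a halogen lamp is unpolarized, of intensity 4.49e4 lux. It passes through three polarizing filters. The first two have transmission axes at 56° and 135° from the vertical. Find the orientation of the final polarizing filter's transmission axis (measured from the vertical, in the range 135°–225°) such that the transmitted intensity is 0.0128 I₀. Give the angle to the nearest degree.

θ ≈ 168°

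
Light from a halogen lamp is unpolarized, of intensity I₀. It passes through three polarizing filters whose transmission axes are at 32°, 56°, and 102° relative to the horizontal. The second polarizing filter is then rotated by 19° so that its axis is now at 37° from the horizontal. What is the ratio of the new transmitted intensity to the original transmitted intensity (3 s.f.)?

I_new/I_old ≈ 0.440

Before rotation:
Unpolarized light through the first polarizer → I₁ = ½ I₀, now polarized at 32°.
I₂ = I₁ cos²(56° − 32°) = 0.5 I₀ · cos²(24°) = 0.4173 I₀.
I₃ = I₂ cos²(102° − 56°) = 0.4173 I₀ · cos²(46°) = 0.2014 I₀.
After rotation:
Unpolarized light through the first polarizer → I₁ = ½ I₀, now polarized at 32°.
I₂ = I₁ cos²(37° − 32°) = 0.5 I₀ · cos²(5°) = 0.4962 I₀.
I₃ = I₂ cos²(102° − 37°) = 0.4962 I₀ · cos²(65°) = 0.08862 I₀.
Ratio = 0.08862 / 0.2014 = 0.4401.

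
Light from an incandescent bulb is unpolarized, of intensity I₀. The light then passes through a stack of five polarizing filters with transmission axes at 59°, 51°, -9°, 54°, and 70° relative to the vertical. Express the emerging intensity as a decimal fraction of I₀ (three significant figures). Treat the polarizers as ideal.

≈ 0.0233 I₀

Unpolarized light through the first polarizer → I₁ = ½ I₀, now polarized at 59°.
I₂ = I₁ cos²(51° − 59°) = 0.5 I₀ · cos²(8°) = 0.4903 I₀.
I₃ = I₂ cos²(-9° − 51°) = 0.4903 I₀ · cos²(60°) = 0.1226 I₀.
I₄ = I₃ cos²(54° + 9°) = 0.1226 I₀ · cos²(63°) = 0.02526 I₀.
I₅ = I₄ cos²(70° − 54°) = 0.02526 I₀ · cos²(16°) = 0.02334 I₀.
Transmitted fraction = 0.02334.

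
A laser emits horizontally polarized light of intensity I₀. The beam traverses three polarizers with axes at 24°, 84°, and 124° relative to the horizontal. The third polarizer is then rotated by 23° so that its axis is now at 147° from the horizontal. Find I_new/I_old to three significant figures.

I_new/I_old ≈ 0.351

Before rotation:
I₁ = I₀ cos²(24° − 0°) = I₀ cos²(24°) = 0.8346 I₀.
I₂ = I₁ cos²(84° − 24°) = 0.8346 I₀ · cos²(60°) = 0.2086 I₀.
I₃ = I₂ cos²(124° − 84°) = 0.2086 I₀ · cos²(40°) = 0.1224 I₀.
After rotation:
I₁ = I₀ cos²(24° − 0°) = I₀ cos²(24°) = 0.8346 I₀.
I₂ = I₁ cos²(84° − 24°) = 0.8346 I₀ · cos²(60°) = 0.2086 I₀.
I₃ = I₂ cos²(147° − 84°) = 0.2086 I₀ · cos²(63°) = 0.043 I₀.
Ratio = 0.043 / 0.1224 = 0.3512.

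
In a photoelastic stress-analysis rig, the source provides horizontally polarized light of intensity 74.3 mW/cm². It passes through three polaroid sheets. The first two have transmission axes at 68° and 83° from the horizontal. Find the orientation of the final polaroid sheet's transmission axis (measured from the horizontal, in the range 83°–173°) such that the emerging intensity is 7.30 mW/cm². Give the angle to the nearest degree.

θ ≈ 113°

By Malus's law, I₁ = I₀ cos²(68° − 0°) = I₀ cos²(68°) = 0.1403 I₀.
I₂ = I₁ cos²(83° − 68°) = 0.1403 I₀ · cos²(15°) = 0.1309 I₀.
Target fraction: 7.30 / 74.3 mW/cm² = 0.09825 of I₀.
Need I₃/I₀ = 0.09825, so cos²(θ − 83°) = 0.09825 / 0.1309 = 0.7504.
θ − 83° = arccos(√0.7504) = 30.0°, giving θ ≈ 83 + 30.0 = 113.0°.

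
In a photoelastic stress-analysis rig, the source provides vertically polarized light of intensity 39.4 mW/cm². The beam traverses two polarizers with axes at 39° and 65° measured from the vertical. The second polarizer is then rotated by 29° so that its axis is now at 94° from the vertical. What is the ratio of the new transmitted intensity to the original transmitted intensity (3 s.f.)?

Before rotation:
By Malus's law, I₁ = I₀ cos²(39° − 0°) = I₀ cos²(39°) = 0.604 I₀.
I₂ = I₁ cos²(65° − 39°) = 0.604 I₀ · cos²(26°) = 0.4879 I₀.
After rotation:
I₁ = I₀ cos²(39° − 0°) = I₀ cos²(39°) = 0.604 I₀.
I₂ = I₁ cos²(94° − 39°) = 0.604 I₀ · cos²(55°) = 0.1987 I₀.
Ratio = 0.1987 / 0.4879 = 0.4073.

I_new/I_old ≈ 0.407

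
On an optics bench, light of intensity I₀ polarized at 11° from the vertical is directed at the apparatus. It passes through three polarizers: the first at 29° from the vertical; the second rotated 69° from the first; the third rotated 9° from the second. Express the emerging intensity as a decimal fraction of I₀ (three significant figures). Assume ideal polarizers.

≈ 0.113 I₀

I₁ = I₀ cos²(29° − 11°) = I₀ cos²(18°) = 0.9045 I₀.
I₂ = I₁ cos²(69°) = 0.9045 · 0.1284 I₀ = 0.1162 I₀.
I₃ = I₂ cos²(9°) = 0.1162 · 0.9755 I₀ = 0.1133 I₀.
Transmitted fraction = 0.1133.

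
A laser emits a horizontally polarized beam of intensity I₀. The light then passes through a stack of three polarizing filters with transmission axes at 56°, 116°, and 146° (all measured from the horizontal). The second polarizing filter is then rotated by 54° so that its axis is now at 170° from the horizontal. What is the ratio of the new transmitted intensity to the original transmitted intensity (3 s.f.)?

I_new/I_old ≈ 0.736

Before rotation:
I₁ = I₀ cos²(56° − 0°) = I₀ cos²(56°) = 0.3127 I₀.
I₂ = I₁ cos²(116° − 56°) = 0.3127 I₀ · cos²(60°) = 0.07817 I₀.
I₃ = I₂ cos²(146° − 116°) = 0.07817 I₀ · cos²(30°) = 0.05863 I₀.
After rotation:
I₁ = I₀ cos²(56° − 0°) = I₀ cos²(56°) = 0.3127 I₀.
Angle between axes 1 and 2: 66°. I₂ = 0.3127 I₀ · cos²(66°) = 0.05173 I₀.
I₃ = I₂ cos²(146° − 170°) = 0.05173 I₀ · cos²(24°) = 0.04317 I₀.
Ratio = 0.04317 / 0.05863 = 0.7364.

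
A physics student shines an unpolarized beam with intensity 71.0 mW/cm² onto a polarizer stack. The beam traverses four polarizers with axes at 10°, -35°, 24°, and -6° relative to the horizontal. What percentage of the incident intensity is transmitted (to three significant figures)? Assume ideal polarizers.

≈ 4.97%

Unpolarized light through the first polarizer → I₁ = 71.0 mW/cm²/2 = 35.5 mW/cm², polarized at 10°.
I₂ = I₁ · cos²(45°) = 35.5 · 0.5 = 17.75 mW/cm².
I₃ = I₂ · cos²(59°) = 17.75 · 0.2653 = 4.708 mW/cm².
I₄ = I₃ · cos²(30°) = 4.708 · 0.75 = 3.531 mW/cm².
That is 4.974% of the incident intensity.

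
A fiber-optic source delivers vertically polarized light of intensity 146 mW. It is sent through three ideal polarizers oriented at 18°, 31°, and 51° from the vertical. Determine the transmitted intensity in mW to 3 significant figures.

I ≈ 111 mW

I₁ = 146 mW · cos²(18°) = 132.1 mW.
I₂ = I₁ · cos²(13°) = 132.1 · 0.9494 = 125.4 mW.
I₃ = I₂ · cos²(20°) = 125.4 · 0.883 = 110.7 mW.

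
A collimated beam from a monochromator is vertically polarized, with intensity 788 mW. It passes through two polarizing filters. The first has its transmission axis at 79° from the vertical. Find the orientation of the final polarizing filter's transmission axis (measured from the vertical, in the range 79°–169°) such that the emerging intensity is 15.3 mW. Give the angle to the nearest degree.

θ ≈ 122°

By Malus's law, I₁ = I₀ cos²(79° − 0°) = I₀ cos²(79°) = 0.03641 I₀.
Target fraction: 15.3 / 788 mW = 0.01942 of I₀.
Need I₂/I₀ = 0.01942, so cos²(θ − 79°) = 0.01942 / 0.03641 = 0.5333.
θ − 79° = arccos(√0.5333) = 43.1°, giving θ ≈ 79 + 43.1 = 122.1°.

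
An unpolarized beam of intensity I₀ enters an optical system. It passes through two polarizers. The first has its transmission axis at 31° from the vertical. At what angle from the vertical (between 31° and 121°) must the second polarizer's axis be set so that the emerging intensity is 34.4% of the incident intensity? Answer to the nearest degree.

Unpolarized light through the first polarizer → I₁ = ½ I₀, now polarized at 31°.
Need I₂/I₀ = 0.344, so cos²(θ − 31°) = 0.344 / 0.5 = 0.688.
θ − 31° = arccos(√0.688) = 34.0°, giving θ ≈ 31 + 34.0 = 65.0°.

θ ≈ 65°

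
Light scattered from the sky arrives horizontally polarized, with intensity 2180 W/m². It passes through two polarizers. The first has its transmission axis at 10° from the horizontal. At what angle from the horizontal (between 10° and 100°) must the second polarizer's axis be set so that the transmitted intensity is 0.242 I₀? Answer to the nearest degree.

θ ≈ 70°

I₁ = I₀ cos²(10° − 0°) = I₀ cos²(10°) = 0.9698 I₀.
Need I₂/I₀ = 0.242, so cos²(θ − 10°) = 0.242 / 0.9698 = 0.2495.
θ − 10° = arccos(√0.2495) = 60.0°, giving θ ≈ 10 + 60.0 = 70.0°.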